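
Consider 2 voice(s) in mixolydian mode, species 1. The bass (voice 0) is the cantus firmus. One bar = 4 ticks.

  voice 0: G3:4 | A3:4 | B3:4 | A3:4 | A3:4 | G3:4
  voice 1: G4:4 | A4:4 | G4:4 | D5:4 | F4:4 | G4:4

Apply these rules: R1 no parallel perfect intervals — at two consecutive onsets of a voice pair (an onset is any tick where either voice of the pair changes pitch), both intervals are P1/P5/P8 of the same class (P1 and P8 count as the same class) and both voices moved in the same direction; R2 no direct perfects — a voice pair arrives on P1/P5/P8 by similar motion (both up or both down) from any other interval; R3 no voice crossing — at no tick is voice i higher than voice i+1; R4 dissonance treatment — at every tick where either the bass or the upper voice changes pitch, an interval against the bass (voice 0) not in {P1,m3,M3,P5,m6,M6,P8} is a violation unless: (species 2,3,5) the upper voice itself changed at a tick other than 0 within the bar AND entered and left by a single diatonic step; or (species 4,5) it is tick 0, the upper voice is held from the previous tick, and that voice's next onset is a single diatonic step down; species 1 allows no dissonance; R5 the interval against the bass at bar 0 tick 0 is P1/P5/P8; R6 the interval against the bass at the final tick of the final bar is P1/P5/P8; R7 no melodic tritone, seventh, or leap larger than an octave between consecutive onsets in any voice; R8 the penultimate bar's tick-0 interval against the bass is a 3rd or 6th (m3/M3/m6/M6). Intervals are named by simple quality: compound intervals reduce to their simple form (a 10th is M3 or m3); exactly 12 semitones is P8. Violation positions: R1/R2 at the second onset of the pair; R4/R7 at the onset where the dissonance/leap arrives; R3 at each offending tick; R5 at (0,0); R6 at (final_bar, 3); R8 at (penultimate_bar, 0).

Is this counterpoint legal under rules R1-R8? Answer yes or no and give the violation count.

No (2 violations)

bar 0: v0=G3 v1=G4 (P8)
bar 1: v0=A3 v1=A4 (P8)
bar 2: v0=B3 v1=G4 (m6)
bar 3: v0=A3 v1=D5 (P4)
bar 4: v0=A3 v1=F4 (m6)
bar 5: v0=G3 v1=G4 (P8)
  R1 @ bar1.0: G3/G4 P8 -> A3/A4 P8 similar
  R4 @ bar3.0: A3/D5 P4 untreated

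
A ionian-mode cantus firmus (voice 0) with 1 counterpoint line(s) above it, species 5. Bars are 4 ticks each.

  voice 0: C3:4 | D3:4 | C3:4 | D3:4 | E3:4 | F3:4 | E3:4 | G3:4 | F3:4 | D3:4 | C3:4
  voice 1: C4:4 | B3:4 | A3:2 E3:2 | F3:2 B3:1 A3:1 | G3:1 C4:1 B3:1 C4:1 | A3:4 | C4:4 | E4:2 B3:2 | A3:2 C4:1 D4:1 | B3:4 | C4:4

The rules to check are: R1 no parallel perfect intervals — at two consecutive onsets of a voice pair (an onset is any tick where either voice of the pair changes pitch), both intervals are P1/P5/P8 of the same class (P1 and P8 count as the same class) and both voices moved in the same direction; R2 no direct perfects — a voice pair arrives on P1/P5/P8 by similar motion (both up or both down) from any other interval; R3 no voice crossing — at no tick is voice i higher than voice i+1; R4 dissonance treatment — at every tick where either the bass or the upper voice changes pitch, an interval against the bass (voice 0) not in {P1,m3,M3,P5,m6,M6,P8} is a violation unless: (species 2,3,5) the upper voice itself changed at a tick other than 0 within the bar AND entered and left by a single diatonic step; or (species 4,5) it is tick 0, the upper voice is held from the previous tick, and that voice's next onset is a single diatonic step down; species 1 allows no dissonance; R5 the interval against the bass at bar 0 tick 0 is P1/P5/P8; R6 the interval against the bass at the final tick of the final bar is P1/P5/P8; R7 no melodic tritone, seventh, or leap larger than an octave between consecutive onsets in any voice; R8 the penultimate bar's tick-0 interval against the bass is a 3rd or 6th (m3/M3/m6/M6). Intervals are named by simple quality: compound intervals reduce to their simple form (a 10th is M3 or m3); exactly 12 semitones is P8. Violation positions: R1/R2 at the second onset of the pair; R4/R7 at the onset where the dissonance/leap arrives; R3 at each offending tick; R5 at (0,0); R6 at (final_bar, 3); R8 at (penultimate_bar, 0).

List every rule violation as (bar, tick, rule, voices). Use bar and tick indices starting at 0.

bar 0: v0=C3 v1=C4 downbeat P8
bar 1: v0=D3 v1=B3 downbeat M6
bar 2: v0=C3 v1=A3 downbeat M6
bar 3: v0=D3 v1=F3 downbeat m3
bar 4: v0=E3 v1=G3 downbeat m3
bar 5: v0=F3 v1=A3 downbeat M3
bar 6: v0=E3 v1=C4 downbeat m6
bar 7: v0=G3 v1=E4 downbeat M6
bar 8: v0=F3 v1=A3 downbeat M3
bar 9: v0=D3 v1=B3 downbeat M6
bar 10: v0=C3 v1=C4 downbeat P8
  -> R7 @ bar 3 tick 2 v(1,): F3->B3 leap 6st

(3, 2, R7, (1,))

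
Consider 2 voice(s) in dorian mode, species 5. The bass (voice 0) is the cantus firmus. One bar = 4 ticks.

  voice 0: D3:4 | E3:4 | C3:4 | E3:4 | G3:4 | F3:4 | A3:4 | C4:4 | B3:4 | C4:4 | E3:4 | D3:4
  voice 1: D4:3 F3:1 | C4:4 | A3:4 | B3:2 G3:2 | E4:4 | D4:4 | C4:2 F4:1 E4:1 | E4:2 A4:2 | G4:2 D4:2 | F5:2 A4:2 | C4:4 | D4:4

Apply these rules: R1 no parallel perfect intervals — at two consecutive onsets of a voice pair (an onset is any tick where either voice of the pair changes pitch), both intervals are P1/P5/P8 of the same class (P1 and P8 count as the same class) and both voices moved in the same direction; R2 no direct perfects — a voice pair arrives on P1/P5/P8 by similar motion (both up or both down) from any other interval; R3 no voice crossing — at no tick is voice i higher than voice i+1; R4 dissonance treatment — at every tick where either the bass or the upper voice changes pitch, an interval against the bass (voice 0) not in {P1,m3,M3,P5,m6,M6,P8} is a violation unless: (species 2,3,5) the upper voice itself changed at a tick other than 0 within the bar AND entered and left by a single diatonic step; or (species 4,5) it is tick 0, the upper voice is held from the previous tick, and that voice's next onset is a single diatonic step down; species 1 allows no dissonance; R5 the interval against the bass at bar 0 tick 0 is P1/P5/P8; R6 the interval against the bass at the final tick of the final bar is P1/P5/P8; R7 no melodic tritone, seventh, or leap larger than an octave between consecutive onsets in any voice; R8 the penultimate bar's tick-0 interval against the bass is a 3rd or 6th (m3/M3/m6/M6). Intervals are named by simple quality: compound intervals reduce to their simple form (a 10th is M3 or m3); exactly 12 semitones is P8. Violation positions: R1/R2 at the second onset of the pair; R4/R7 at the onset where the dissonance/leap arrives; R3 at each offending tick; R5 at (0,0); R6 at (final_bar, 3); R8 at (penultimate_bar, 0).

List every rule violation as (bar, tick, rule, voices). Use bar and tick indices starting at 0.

bar 0: v0=D3 v1=D4 downbeat P8
bar 1: v0=E3 v1=C4 downbeat m6
bar 2: v0=C3 v1=A3 downbeat M6
bar 3: v0=E3 v1=B3 downbeat P5
bar 4: v0=G3 v1=E4 downbeat M6
bar 5: v0=F3 v1=D4 downbeat M6
bar 6: v0=A3 v1=C4 downbeat m3
bar 7: v0=C4 v1=E4 downbeat M3
bar 8: v0=B3 v1=G4 downbeat m6
bar 9: v0=C4 v1=F5 downbeat P4
bar 10: v0=E3 v1=C4 downbeat m6
bar 11: v0=D3 v1=D4 downbeat P8
  -> R2 @ bar 3 tick 0 v(0, 1): C3/A3 M6 -> E3/B3 P5 similar
  -> R4 @ bar 9 tick 0 v(0, 1): C4/F5 P4 untreated
  -> R7 @ bar 9 tick 0 v(1,): D4->F5 leap 15st

(3, 0, R2, (0, 1))
(9, 0, R4, (0, 1))
(9, 0, R7, (1,))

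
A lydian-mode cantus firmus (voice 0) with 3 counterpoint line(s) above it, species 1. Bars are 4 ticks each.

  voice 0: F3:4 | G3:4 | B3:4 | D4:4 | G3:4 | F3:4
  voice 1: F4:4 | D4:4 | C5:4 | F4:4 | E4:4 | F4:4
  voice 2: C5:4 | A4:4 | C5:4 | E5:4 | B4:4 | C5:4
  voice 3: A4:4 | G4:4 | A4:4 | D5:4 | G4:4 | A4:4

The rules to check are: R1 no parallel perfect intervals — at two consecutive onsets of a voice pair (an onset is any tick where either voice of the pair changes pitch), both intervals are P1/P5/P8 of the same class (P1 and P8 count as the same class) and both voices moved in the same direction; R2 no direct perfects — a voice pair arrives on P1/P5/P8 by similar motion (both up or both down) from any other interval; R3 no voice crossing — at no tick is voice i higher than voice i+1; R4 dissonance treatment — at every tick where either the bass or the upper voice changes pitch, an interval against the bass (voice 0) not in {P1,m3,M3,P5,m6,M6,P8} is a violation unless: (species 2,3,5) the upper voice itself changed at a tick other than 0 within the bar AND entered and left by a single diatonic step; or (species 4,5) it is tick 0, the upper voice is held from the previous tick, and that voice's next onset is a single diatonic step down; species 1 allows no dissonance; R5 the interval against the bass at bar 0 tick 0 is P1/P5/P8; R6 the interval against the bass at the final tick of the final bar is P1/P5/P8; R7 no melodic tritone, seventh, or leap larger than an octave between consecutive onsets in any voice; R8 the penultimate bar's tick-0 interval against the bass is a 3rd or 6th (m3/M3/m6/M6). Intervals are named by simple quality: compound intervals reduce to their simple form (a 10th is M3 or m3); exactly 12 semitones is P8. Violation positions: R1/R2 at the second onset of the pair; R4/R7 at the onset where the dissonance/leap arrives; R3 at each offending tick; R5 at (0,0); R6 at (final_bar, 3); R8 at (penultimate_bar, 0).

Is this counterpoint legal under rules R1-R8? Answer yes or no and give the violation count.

bar 0: v0=F3 v1=F4 v2=C5 v3=A4 (M3)
bar 1: v0=G3 v1=D4 v2=A4 v3=G4 (P8)
bar 2: v0=B3 v1=C5 v2=C5 v3=A4 (m7)
bar 3: v0=D4 v1=F4 v2=E5 v3=D5 (P8)
bar 4: v0=G3 v1=E4 v2=B4 v3=G4 (P8)
bar 5: v0=F3 v1=F4 v2=C5 v3=A4 (M3)
  R3 @ bar0.0: C5 above A4
  R5 @ bar0.0: opens on M3
  R3 @ bar0.1: C5 above A4
  R3 @ bar0.2: C5 above A4
  R3 @ bar0.3: C5 above A4
  R1 @ bar1.0: F4/C5 P5 -> D4/A4 P5 similar
  R3 @ bar1.0: A4 above G4
  R4 @ bar1.0: G3/A4 M2 untreated
  R3 @ bar1.1: A4 above G4
  R3 @ bar1.2: A4 above G4
  R3 @ bar1.3: A4 above G4
  R2 @ bar2.0: D4/A4 P5 -> C5/C5 P1 similar
  R3 @ bar2.0: C5 above A4
  R4 @ bar2.0: B3/C5 m2 untreated
  R4 @ bar2.0: B3/C5 m2 untreated
  R4 @ bar2.0: B3/A4 m7 untreated
  R7 @ bar2.0: D4->C5 leap 10st
  R3 @ bar2.1: C5 above A4
  R3 @ bar2.2: C5 above A4
  R3 @ bar2.3: C5 above A4
  R2 @ bar3.0: B3/A4 m7 -> D4/D5 P8 similar
  R3 @ bar3.0: E5 above D5
  R4 @ bar3.0: D4/E5 M2 untreated
  R3 @ bar3.1: E5 above D5
  R3 @ bar3.2: E5 above D5
  R3 @ bar3.3: E5 above D5
  R1 @ bar4.0: D4/D5 P8 -> G3/G4 P8 similar
  R2 @ bar4.0: F4/E5 M7 -> E4/B4 P5 similar
  R3 @ bar4.0: B4 above G4
  R8 @ bar4.0: penult P8 not 3rd/6th
  R3 @ bar4.1: B4 above G4
  R3 @ bar4.2: B4 above G4
  R3 @ bar4.3: B4 above G4
  R1 @ bar5.0: E4/B4 P5 -> F4/C5 P5 similar
  R3 @ bar5.0: C5 above A4
  R3 @ bar5.1: C5 above A4
  R3 @ bar5.2: C5 above A4
  R3 @ bar5.3: C5 above A4
  R6 @ bar5.3: closes on M3

No (39 violations)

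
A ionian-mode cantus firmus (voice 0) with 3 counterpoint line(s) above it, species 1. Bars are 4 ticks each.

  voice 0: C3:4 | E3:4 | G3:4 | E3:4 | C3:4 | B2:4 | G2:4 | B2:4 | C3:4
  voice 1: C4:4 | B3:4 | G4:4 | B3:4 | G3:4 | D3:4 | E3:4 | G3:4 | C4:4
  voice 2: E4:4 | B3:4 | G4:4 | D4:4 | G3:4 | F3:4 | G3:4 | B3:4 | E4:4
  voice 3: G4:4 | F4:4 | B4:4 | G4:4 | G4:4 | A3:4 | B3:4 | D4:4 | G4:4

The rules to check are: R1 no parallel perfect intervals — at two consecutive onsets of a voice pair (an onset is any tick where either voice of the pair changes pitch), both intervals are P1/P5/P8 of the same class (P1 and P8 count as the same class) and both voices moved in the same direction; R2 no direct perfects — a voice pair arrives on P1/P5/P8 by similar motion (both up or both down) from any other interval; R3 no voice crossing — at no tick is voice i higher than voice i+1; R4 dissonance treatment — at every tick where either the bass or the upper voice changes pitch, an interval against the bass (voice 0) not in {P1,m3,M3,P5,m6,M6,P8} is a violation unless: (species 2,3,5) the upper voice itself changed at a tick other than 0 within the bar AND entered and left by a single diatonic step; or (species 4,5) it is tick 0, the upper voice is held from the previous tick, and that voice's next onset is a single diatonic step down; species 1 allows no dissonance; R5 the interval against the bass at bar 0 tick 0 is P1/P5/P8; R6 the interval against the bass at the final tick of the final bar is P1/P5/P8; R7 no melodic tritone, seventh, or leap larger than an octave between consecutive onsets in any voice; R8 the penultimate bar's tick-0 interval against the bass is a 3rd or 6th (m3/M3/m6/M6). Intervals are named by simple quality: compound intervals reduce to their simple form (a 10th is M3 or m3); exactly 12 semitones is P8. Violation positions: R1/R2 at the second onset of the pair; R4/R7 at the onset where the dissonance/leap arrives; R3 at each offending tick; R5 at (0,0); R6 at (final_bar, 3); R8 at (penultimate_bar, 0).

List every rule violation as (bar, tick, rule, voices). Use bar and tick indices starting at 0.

bar 0: v0=C3 v1=C4 v2=E4 v3=G4 downbeat P5
bar 1: v0=E3 v1=B3 v2=B3 v3=F4 downbeat m2
bar 2: v0=G3 v1=G4 v2=G4 v3=B4 downbeat M3
bar 3: v0=E3 v1=B3 v2=D4 v3=G4 downbeat m3
bar 4: v0=C3 v1=G3 v2=G3 v3=G4 downbeat P5
bar 5: v0=B2 v1=D3 v2=F3 v3=A3 downbeat m7
bar 6: v0=G2 v1=E3 v2=G3 v3=B3 downbeat M3
bar 7: v0=B2 v1=G3 v2=B3 v3=D4 downbeat m3
bar 8: v0=C3 v1=C4 v2=E4 v3=G4 downbeat P5
  -> R5 @ bar 0 tick 0 v(0, 2): opens on M3
  -> R2 @ bar 1 tick 0 v(1, 2): C4/E4 M3 -> B3/B3 P1 similar
  -> R4 @ bar 1 tick 0 v(0, 3): E3/F4 m2 untreated
  -> R1 @ bar 2 tick 0 v(1, 2): B3/B3 P1 -> G4/G4 P1 similar
  -> R2 @ bar 2 tick 0 v(0, 1): E3/B3 P5 -> G3/G4 P8 similar
  -> R2 @ bar 2 tick 0 v(0, 2): E3/B3 P5 -> G3/G4 P8 similar
  -> R7 @ bar 2 tick 0 v(3,): F4->B4 leap 6st
  -> R2 @ bar 3 tick 0 v(0, 1): G3/G4 P8 -> E3/B3 P5 similar
  -> R4 @ bar 3 tick 0 v(0, 2): E3/D4 m7 untreated
  -> R1 @ bar 4 tick 0 v(0, 1): E3/B3 P5 -> C3/G3 P5 similar
  -> R2 @ bar 4 tick 0 v(0, 2): E3/D4 m7 -> C3/G3 P5 similar
  -> R2 @ bar 4 tick 0 v(1, 2): B3/D4 m3 -> G3/G3 P1 similar
  -> R2 @ bar 5 tick 0 v(1, 3): G3/G4 P8 -> D3/A3 P5 similar
  -> R4 @ bar 5 tick 0 v(0, 2): B2/F3 TT untreated
  -> R4 @ bar 5 tick 0 v(0, 3): B2/A3 m7 untreated
  -> R7 @ bar 5 tick 0 v(3,): G4->A3 leap 10st
  -> R1 @ bar 6 tick 0 v(1, 3): D3/A3 P5 -> E3/B3 P5 similar
  -> R1 @ bar 7 tick 0 v(0, 2): G2/G3 P8 -> B2/B3 P8 similar
  -> R1 @ bar 7 tick 0 v(1, 3): E3/B3 P5 -> G3/D4 P5 similar
  -> R8 @ bar 7 tick 0 v(0, 2): penult P8 not 3rd/6th
  -> R1 @ bar 8 tick 0 v(1, 3): G3/D4 P5 -> C4/G4 P5 similar
  -> R2 @ bar 8 tick 0 v(0, 1): B2/G3 m6 -> C3/C4 P8 similar
  -> R2 @ bar 8 tick 0 v(0, 3): B2/D4 m3 -> C3/G4 P5 similar
  -> R6 @ bar 8 tick 3 v(0, 2): closes on M3

(0, 0, R5, (0, 2))
(1, 0, R2, (1, 2))
(1, 0, R4, (0, 3))
(2, 0, R1, (1, 2))
(2, 0, R2, (0, 1))
(2, 0, R2, (0, 2))
(2, 0, R7, (3,))
(3, 0, R2, (0, 1))
(3, 0, R4, (0, 2))
(4, 0, R1, (0, 1))
(4, 0, R2, (0, 2))
(4, 0, R2, (1, 2))
(5, 0, R2, (1, 3))
(5, 0, R4, (0, 2))
(5, 0, R4, (0, 3))
(5, 0, R7, (3,))
(6, 0, R1, (1, 3))
(7, 0, R1, (0, 2))
(7, 0, R1, (1, 3))
(7, 0, R8, (0, 2))
(8, 0, R1, (1, 3))
(8, 0, R2, (0, 1))
(8, 0, R2, (0, 3))
(8, 3, R6, (0, 2))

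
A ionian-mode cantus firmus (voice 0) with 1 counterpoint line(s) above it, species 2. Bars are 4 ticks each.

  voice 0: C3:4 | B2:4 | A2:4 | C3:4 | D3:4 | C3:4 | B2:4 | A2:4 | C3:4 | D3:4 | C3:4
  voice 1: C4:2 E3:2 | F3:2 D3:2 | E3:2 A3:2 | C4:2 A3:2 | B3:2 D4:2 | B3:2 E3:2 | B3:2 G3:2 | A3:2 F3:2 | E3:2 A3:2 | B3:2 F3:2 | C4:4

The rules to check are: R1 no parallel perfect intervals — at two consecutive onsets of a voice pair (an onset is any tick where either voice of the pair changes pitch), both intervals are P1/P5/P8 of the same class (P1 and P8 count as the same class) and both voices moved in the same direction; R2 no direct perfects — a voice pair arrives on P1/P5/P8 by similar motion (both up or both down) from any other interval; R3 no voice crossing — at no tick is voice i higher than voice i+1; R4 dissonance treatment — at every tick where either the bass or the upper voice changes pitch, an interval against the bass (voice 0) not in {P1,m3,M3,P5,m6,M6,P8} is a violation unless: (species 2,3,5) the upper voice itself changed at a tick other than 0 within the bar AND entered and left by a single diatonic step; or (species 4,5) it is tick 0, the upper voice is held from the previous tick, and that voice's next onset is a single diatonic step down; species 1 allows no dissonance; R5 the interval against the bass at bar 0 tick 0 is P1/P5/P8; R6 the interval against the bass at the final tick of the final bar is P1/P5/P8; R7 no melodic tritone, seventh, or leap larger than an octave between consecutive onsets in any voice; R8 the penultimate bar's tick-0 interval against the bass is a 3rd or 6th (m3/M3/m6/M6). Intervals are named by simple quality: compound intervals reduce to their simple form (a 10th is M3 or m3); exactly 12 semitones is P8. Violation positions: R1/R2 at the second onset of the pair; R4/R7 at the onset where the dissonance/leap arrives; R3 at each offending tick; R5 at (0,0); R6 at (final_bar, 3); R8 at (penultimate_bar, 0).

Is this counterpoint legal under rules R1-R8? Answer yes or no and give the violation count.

bar 0: v0=C3 v1=C4 (P8)
bar 1: v0=B2 v1=F3 (TT)
bar 2: v0=A2 v1=E3 (P5)
bar 3: v0=C3 v1=C4 (P8)
bar 4: v0=D3 v1=B3 (M6)
bar 5: v0=C3 v1=B3 (M7)
bar 6: v0=B2 v1=B3 (P8)
bar 7: v0=A2 v1=A3 (P8)
bar 8: v0=C3 v1=E3 (M3)
bar 9: v0=D3 v1=B3 (M6)
bar 10: v0=C3 v1=C4 (P8)
  R4 @ bar1.0: B2/F3 TT untreated
  R1 @ bar3.0: A2/A3 P8 -> C3/C4 P8 similar
  R4 @ bar5.0: C3/B3 M7 untreated
  R7 @ bar9.2: B3->F3 leap 6st

No (4 violations)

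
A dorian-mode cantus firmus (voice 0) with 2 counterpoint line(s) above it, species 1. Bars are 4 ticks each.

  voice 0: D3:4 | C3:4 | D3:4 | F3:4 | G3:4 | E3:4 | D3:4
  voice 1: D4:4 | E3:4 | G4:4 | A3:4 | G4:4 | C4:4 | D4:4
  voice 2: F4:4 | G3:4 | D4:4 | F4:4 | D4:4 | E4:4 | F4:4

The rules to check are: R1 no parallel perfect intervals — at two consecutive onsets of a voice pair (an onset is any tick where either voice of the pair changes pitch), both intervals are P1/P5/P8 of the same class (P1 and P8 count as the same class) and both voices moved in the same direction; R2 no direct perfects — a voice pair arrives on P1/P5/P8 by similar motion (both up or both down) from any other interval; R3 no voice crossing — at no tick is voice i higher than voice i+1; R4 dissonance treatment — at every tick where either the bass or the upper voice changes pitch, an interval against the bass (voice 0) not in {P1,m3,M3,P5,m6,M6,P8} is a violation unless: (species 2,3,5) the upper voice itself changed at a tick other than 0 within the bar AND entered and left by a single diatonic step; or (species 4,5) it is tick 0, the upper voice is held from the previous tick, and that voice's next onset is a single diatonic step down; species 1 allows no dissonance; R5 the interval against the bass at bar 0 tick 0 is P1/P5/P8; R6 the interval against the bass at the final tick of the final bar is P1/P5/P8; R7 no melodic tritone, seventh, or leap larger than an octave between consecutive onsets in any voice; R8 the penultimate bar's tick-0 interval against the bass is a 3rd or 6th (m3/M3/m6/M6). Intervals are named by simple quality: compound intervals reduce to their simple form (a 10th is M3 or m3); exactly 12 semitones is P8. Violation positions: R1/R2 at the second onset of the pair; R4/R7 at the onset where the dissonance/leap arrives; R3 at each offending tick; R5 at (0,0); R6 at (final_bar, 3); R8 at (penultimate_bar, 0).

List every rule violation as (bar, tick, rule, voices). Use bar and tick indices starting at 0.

bar 0: v0=D3 v1=D4 v2=F4 downbeat m3
bar 1: v0=C3 v1=E3 v2=G3 downbeat P5
bar 2: v0=D3 v1=G4 v2=D4 downbeat P8
bar 3: v0=F3 v1=A3 v2=F4 downbeat P8
bar 4: v0=G3 v1=G4 v2=D4 downbeat P5
bar 5: v0=E3 v1=C4 v2=E4 downbeat P8
bar 6: v0=D3 v1=D4 v2=F4 downbeat m3
  -> R5 @ bar 0 tick 0 v(0, 2): opens on m3
  -> R2 @ bar 1 tick 0 v(0, 2): D3/F4 m3 -> C3/G3 P5 similar
  -> R7 @ bar 1 tick 0 v(1,): D4->E3 leap 10st
  -> R7 @ bar 1 tick 0 v(2,): F4->G3 leap 10st
  -> R2 @ bar 2 tick 0 v(0, 2): C3/G3 P5 -> D3/D4 P8 similar
  -> R3 @ bar 2 tick 0 v(1, 2): G4 above D4
  -> R4 @ bar 2 tick 0 v(0, 1): D3/G4 P4 untreated
  -> R7 @ bar 2 tick 0 v(1,): E3->G4 leap 15st
  -> R3 @ bar 2 tick 1 v(1, 2): G4 above D4
  -> R3 @ bar 2 tick 2 v(1, 2): G4 above D4
  -> R3 @ bar 2 tick 3 v(1, 2): G4 above D4
  -> R1 @ bar 3 tick 0 v(0, 2): D3/D4 P8 -> F3/F4 P8 similar
  -> R7 @ bar 3 tick 0 v(1,): G4->A3 leap 10st
  -> R2 @ bar 4 tick 0 v(0, 1): F3/A3 M3 -> G3/G4 P8 similar
  -> R3 @ bar 4 tick 0 v(1, 2): G4 above D4
  -> R7 @ bar 4 tick 0 v(1,): A3->G4 leap 10st
  -> R3 @ bar 4 tick 1 v(1, 2): G4 above D4
  -> R3 @ bar 4 tick 2 v(1, 2): G4 above D4
  -> R3 @ bar 4 tick 3 v(1, 2): G4 above D4
  -> R8 @ bar 5 tick 0 v(0, 2): penult P8 not 3rd/6th
  -> R6 @ bar 6 tick 3 v(0, 2): closes on m3

(0, 0, R5, (0, 2))
(1, 0, R2, (0, 2))
(1, 0, R7, (1,))
(1, 0, R7, (2,))
(2, 0, R2, (0, 2))
(2, 0, R3, (1, 2))
(2, 0, R4, (0, 1))
(2, 0, R7, (1,))
(2, 1, R3, (1, 2))
(2, 2, R3, (1, 2))
(2, 3, R3, (1, 2))
(3, 0, R1, (0, 2))
(3, 0, R7, (1,))
(4, 0, R2, (0, 1))
(4, 0, R3, (1, 2))
(4, 0, R7, (1,))
(4, 1, R3, (1, 2))
(4, 2, R3, (1, 2))
(4, 3, R3, (1, 2))
(5, 0, R8, (0, 2))
(6, 3, R6, (0, 2))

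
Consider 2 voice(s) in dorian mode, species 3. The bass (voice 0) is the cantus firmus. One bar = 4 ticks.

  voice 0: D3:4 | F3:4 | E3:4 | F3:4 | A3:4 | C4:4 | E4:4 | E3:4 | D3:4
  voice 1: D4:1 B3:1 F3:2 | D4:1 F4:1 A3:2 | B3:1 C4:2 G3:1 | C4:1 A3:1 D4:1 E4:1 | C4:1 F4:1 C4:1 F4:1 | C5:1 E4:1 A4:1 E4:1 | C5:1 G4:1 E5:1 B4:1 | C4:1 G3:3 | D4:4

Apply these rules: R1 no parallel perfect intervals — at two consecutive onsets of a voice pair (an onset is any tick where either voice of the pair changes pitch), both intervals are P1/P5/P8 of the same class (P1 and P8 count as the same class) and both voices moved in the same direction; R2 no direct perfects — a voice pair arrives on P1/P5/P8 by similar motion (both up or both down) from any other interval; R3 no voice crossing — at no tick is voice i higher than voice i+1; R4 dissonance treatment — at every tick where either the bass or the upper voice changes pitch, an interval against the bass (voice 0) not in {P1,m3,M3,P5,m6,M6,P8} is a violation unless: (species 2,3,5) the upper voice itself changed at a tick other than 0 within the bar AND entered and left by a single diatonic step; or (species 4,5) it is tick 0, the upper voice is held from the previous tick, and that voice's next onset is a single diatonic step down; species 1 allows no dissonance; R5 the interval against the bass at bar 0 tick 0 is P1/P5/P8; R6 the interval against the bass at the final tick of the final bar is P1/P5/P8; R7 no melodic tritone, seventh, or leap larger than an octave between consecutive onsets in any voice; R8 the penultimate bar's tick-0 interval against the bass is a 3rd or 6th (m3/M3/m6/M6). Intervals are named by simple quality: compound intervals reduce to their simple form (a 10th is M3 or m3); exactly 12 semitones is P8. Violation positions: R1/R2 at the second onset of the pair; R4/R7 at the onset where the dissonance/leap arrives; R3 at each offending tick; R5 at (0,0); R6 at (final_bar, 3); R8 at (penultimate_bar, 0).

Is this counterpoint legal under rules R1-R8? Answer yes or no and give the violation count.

bar 0: v0=D3 v1=D4 (P8)
bar 1: v0=F3 v1=D4 (M6)
bar 2: v0=E3 v1=B3 (P5)
bar 3: v0=F3 v1=C4 (P5)
bar 4: v0=A3 v1=C4 (m3)
bar 5: v0=C4 v1=C5 (P8)
bar 6: v0=E4 v1=C5 (m6)
bar 7: v0=E3 v1=C4 (m6)
bar 8: v0=D3 v1=D4 (P8)
  R7 @ bar0.2: B3->F3 leap 6st
  R2 @ bar3.0: E3/G3 m3 -> F3/C4 P5 similar
  R4 @ bar3.3: F3/E4 M7 untreated
  R2 @ bar5.0: A3/F4 m6 -> C4/C5 P8 similar
  R7 @ bar7.0: B4->C4 leap 11st

No (5 violations)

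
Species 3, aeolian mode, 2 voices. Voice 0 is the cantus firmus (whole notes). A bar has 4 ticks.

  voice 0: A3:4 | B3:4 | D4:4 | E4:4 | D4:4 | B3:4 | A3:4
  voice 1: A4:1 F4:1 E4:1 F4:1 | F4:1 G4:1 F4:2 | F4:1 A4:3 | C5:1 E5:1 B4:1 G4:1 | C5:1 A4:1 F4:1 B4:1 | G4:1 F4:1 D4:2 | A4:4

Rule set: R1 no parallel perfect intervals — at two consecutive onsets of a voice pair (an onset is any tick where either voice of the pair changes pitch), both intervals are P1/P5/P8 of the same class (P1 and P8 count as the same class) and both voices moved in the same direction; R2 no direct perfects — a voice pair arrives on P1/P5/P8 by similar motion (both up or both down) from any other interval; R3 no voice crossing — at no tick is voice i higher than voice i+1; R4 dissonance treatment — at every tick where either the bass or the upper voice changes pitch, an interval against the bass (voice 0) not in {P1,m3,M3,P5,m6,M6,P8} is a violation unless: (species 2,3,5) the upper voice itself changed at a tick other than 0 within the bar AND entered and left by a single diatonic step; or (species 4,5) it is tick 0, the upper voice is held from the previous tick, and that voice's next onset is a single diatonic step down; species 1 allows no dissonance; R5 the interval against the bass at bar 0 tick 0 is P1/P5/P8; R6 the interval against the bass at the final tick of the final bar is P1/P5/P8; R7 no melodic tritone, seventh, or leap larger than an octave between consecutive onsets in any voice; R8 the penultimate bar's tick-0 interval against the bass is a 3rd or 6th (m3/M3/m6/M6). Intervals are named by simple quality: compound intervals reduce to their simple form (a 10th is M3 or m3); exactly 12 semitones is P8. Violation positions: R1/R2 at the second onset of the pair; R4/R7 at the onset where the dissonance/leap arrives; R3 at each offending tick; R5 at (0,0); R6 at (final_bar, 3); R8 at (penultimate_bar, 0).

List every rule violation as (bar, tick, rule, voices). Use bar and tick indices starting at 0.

bar 0: v0=A3 v1=A4 downbeat P8
bar 1: v0=B3 v1=F4 downbeat TT
bar 2: v0=D4 v1=F4 downbeat m3
bar 3: v0=E4 v1=C5 downbeat m6
bar 4: v0=D4 v1=C5 downbeat m7
bar 5: v0=B3 v1=G4 downbeat m6
bar 6: v0=A3 v1=A4 downbeat P8
  -> R4 @ bar 1 tick 0 v(0, 1): B3/F4 TT untreated
  -> R4 @ bar 1 tick 2 v(0, 1): B3/F4 TT untreated
  -> R4 @ bar 4 tick 0 v(0, 1): D4/C5 m7 untreated
  -> R7 @ bar 4 tick 3 v(1,): F4->B4 leap 6st
  -> R4 @ bar 5 tick 1 v(0, 1): B3/F4 TT untreated

(1, 0, R4, (0, 1))
(1, 2, R4, (0, 1))
(4, 0, R4, (0, 1))
(4, 3, R7, (1,))
(5, 1, R4, (0, 1))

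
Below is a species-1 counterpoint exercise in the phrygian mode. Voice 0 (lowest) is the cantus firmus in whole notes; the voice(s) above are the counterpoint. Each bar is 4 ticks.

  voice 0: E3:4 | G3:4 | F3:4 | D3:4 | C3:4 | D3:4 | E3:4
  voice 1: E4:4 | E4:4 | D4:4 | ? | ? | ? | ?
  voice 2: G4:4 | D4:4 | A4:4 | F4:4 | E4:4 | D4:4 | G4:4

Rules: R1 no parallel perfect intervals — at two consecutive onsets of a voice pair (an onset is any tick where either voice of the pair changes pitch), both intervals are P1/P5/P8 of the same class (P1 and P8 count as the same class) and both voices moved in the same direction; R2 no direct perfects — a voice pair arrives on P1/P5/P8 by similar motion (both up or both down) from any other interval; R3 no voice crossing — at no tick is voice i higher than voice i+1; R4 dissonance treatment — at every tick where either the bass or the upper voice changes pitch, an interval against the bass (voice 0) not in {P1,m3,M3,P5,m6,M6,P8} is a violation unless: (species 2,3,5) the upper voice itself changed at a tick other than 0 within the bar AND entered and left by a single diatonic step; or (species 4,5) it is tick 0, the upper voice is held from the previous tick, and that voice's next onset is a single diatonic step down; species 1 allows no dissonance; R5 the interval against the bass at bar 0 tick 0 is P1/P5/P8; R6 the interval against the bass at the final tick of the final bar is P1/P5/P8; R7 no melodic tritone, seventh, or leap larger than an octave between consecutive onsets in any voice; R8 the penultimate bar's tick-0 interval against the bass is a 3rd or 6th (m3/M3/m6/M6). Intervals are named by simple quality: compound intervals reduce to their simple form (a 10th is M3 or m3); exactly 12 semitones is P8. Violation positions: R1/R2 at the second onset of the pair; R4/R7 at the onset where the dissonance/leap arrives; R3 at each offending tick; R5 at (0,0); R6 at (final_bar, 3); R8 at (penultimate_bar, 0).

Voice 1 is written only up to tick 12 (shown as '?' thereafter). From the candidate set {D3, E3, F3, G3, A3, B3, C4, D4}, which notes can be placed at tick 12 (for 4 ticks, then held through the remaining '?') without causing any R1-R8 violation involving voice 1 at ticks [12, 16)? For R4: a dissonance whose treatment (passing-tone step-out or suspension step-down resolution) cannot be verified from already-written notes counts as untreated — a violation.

{B3, D4}

D3: violates R2
E3: violates R4,R7
F3: violates R2
G3: violates R4
A3: violates R2
B3: legal
C4: violates R4
D4: legal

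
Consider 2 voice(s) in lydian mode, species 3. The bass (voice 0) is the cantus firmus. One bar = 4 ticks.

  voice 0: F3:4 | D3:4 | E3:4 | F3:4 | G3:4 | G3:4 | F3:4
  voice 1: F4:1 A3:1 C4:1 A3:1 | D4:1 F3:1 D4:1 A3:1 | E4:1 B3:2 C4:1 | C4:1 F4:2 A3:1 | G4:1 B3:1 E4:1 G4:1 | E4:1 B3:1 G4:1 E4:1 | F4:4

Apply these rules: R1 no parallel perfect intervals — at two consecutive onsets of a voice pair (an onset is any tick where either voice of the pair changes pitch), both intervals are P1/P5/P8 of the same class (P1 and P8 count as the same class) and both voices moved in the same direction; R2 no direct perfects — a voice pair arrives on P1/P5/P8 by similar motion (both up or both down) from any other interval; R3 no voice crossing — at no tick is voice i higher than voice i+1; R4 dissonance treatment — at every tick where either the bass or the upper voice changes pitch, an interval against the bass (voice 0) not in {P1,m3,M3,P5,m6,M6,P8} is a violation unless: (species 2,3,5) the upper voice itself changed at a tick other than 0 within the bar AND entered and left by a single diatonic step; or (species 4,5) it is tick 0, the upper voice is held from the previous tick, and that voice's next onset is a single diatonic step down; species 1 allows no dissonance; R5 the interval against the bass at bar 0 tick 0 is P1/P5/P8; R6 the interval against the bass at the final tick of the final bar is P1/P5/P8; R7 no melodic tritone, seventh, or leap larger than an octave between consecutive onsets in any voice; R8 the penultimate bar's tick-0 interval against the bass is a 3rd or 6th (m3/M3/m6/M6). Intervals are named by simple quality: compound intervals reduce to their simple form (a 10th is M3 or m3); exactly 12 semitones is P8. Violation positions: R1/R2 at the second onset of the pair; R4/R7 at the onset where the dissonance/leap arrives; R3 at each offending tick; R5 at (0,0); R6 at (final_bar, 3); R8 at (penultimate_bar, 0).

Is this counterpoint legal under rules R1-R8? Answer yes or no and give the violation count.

bar 0: v0=F3 v1=F4 (P8)
bar 1: v0=D3 v1=D4 (P8)
bar 2: v0=E3 v1=E4 (P8)
bar 3: v0=F3 v1=C4 (P5)
bar 4: v0=G3 v1=G4 (P8)
bar 5: v0=G3 v1=E4 (M6)
bar 6: v0=F3 v1=F4 (P8)
  R2 @ bar2.0: D3/A3 P5 -> E3/E4 P8 similar
  R2 @ bar4.0: F3/A3 M3 -> G3/G4 P8 similar
  R7 @ bar4.0: A3->G4 leap 10st

No (3 violations)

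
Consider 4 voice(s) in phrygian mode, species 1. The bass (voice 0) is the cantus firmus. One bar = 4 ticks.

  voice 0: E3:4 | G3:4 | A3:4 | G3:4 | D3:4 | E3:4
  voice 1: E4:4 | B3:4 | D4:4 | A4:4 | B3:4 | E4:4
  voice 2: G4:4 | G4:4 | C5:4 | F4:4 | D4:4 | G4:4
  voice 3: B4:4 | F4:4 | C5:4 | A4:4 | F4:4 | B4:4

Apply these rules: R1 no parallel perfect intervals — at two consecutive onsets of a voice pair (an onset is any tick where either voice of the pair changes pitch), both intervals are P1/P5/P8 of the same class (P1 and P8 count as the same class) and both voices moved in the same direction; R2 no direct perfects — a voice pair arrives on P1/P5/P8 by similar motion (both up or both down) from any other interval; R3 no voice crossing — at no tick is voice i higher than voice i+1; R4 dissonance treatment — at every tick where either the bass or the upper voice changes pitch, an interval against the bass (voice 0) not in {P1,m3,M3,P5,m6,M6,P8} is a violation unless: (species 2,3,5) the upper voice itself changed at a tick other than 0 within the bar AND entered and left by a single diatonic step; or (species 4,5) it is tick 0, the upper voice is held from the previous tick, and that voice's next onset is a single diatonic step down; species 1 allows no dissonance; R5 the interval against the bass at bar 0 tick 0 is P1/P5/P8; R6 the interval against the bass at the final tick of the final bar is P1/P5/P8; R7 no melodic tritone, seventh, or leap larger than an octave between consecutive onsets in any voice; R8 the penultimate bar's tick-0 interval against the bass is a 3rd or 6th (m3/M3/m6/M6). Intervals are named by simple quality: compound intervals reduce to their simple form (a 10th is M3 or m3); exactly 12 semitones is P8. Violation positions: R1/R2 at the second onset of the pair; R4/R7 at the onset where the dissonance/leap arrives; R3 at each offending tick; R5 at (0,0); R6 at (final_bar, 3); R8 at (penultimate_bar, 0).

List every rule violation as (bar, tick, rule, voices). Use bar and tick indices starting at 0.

(0, 0, R5, (0, 2))
(1, 0, R3, (2, 3))
(1, 0, R4, (0, 3))
(1, 0, R7, (3,))
(1, 1, R3, (2, 3))
(1, 2, R3, (2, 3))
(1, 3, R3, (2, 3))
(2, 0, R2, (2, 3))
(2, 0, R4, (0, 1))
(3, 0, R3, (1, 2))
(3, 0, R4, (0, 1))
(3, 0, R4, (0, 2))
(3, 0, R4, (0, 3))
(3, 1, R3, (1, 2))
(3, 2, R3, (1, 2))
(3, 3, R3, (1, 2))
(4, 0, R2, (0, 2))
(4, 0, R7, (1,))
(4, 0, R8, (0, 2))
(5, 0, R2, (0, 1))
(5, 0, R2, (0, 3))
(5, 0, R2, (1, 3))
(5, 0, R7, (3,))
(5, 3, R6, (0, 2))

bar 0: v0=E3 v1=E4 v2=G4 v3=B4 downbeat P5
bar 1: v0=G3 v1=B3 v2=G4 v3=F4 downbeat m7
bar 2: v0=A3 v1=D4 v2=C5 v3=C5 downbeat m3
bar 3: v0=G3 v1=A4 v2=F4 v3=A4 downbeat M2
bar 4: v0=D3 v1=B3 v2=D4 v3=F4 downbeat m3
bar 5: v0=E3 v1=E4 v2=G4 v3=B4 downbeat P5
  -> R5 @ bar 0 tick 0 v(0, 2): opens on m3
  -> R3 @ bar 1 tick 0 v(2, 3): G4 above F4
  -> R4 @ bar 1 tick 0 v(0, 3): G3/F4 m7 untreated
  -> R7 @ bar 1 tick 0 v(3,): B4->F4 leap 6st
  -> R3 @ bar 1 tick 1 v(2, 3): G4 above F4
  -> R3 @ bar 1 tick 2 v(2, 3): G4 above F4
  -> R3 @ bar 1 tick 3 v(2, 3): G4 above F4
  -> R2 @ bar 2 tick 0 v(2, 3): G4/F4 M2 -> C5/C5 P1 similar
  -> R4 @ bar 2 tick 0 v(0, 1): A3/D4 P4 untreated
  -> R3 @ bar 3 tick 0 v(1, 2): A4 above F4
  -> R4 @ bar 3 tick 0 v(0, 1): G3/A4 M2 untreated
  -> R4 @ bar 3 tick 0 v(0, 2): G3/F4 m7 untreated
  -> R4 @ bar 3 tick 0 v(0, 3): G3/A4 M2 untreated
  -> R3 @ bar 3 tick 1 v(1, 2): A4 above F4
  -> R3 @ bar 3 tick 2 v(1, 2): A4 above F4
  -> R3 @ bar 3 tick 3 v(1, 2): A4 above F4
  -> R2 @ bar 4 tick 0 v(0, 2): G3/F4 m7 -> D3/D4 P8 similar
  -> R7 @ bar 4 tick 0 v(1,): A4->B3 leap 10st
  -> R8 @ bar 4 tick 0 v(0, 2): penult P8 not 3rd/6th
  -> R2 @ bar 5 tick 0 v(0, 1): D3/B3 M6 -> E3/E4 P8 similar
  -> R2 @ bar 5 tick 0 v(0, 3): D3/F4 m3 -> E3/B4 P5 similar
  -> R2 @ bar 5 tick 0 v(1, 3): B3/F4 TT -> E4/B4 P5 similar
  -> R7 @ bar 5 tick 0 v(3,): F4->B4 leap 6st
  -> R6 @ bar 5 tick 3 v(0, 2): closes on m3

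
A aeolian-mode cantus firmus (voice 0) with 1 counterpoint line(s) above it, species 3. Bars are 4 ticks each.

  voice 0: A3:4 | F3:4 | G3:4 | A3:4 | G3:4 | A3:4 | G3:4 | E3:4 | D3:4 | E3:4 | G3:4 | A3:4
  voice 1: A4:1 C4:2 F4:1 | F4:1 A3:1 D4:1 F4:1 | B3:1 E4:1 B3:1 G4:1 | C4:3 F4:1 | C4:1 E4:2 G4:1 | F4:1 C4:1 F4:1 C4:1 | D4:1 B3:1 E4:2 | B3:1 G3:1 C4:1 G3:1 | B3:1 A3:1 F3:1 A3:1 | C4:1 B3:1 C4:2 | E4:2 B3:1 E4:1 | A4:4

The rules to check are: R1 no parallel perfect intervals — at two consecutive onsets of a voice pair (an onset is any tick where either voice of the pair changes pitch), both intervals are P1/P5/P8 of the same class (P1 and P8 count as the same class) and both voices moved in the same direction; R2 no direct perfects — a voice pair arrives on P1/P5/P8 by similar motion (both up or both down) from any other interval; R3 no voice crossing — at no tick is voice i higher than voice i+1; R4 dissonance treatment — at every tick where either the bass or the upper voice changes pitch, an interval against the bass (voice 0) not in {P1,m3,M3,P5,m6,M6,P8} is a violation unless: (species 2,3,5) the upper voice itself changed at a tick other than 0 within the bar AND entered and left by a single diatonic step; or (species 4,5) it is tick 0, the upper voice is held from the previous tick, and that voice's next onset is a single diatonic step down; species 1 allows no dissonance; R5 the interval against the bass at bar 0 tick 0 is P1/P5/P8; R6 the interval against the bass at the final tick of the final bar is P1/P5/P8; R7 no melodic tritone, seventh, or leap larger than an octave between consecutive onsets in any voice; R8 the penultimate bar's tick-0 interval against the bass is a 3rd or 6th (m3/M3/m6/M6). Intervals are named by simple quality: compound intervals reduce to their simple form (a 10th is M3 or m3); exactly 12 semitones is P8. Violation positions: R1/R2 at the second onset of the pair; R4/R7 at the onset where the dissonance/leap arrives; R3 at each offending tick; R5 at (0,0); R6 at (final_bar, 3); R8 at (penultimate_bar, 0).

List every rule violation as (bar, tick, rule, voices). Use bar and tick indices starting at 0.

bar 0: v0=A3 v1=A4 downbeat P8
bar 1: v0=F3 v1=F4 downbeat P8
bar 2: v0=G3 v1=B3 downbeat M3
bar 3: v0=A3 v1=C4 downbeat m3
bar 4: v0=G3 v1=C4 downbeat P4
bar 5: v0=A3 v1=F4 downbeat m6
bar 6: v0=G3 v1=D4 downbeat P5
bar 7: v0=E3 v1=B3 downbeat P5
bar 8: v0=D3 v1=B3 downbeat M6
bar 9: v0=E3 v1=C4 downbeat m6
bar 10: v0=G3 v1=E4 downbeat M6
bar 11: v0=A3 v1=A4 downbeat P8
  -> R7 @ bar 2 tick 0 v(1,): F4->B3 leap 6st
  -> R4 @ bar 4 tick 0 v(0, 1): G3/C4 P4 untreated
  -> R2 @ bar 7 tick 0 v(0, 1): G3/E4 M6 -> E3/B3 P5 similar
  -> R2 @ bar 11 tick 0 v(0, 1): G3/E4 M6 -> A3/A4 P8 similar

(2, 0, R7, (1,))
(4, 0, R4, (0, 1))
(7, 0, R2, (0, 1))
(11, 0, R2, (0, 1))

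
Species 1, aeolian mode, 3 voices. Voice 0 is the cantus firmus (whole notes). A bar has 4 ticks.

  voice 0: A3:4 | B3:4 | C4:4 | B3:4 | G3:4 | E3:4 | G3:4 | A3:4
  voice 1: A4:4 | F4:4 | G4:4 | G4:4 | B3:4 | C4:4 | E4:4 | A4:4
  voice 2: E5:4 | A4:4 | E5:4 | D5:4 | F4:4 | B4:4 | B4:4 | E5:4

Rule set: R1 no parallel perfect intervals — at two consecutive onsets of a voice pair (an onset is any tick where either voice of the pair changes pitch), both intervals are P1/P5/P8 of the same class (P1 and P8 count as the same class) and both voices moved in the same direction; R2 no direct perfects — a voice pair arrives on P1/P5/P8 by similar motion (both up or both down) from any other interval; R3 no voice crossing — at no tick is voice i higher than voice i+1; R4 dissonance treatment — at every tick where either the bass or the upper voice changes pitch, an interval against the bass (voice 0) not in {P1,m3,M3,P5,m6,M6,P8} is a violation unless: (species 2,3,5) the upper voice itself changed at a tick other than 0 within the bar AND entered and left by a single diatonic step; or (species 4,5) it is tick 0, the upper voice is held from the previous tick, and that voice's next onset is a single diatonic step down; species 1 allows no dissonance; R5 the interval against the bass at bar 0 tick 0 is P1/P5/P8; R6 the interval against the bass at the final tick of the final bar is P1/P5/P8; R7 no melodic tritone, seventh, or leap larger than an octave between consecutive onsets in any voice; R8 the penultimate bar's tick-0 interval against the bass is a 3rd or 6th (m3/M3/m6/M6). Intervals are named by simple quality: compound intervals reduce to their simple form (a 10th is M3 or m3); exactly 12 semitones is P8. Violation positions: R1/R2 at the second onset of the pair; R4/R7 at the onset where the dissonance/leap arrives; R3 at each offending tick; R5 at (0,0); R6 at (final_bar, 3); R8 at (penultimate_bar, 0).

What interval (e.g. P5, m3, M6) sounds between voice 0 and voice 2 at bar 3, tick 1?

m3

voice 0=B3 voice 2=D5 -> m3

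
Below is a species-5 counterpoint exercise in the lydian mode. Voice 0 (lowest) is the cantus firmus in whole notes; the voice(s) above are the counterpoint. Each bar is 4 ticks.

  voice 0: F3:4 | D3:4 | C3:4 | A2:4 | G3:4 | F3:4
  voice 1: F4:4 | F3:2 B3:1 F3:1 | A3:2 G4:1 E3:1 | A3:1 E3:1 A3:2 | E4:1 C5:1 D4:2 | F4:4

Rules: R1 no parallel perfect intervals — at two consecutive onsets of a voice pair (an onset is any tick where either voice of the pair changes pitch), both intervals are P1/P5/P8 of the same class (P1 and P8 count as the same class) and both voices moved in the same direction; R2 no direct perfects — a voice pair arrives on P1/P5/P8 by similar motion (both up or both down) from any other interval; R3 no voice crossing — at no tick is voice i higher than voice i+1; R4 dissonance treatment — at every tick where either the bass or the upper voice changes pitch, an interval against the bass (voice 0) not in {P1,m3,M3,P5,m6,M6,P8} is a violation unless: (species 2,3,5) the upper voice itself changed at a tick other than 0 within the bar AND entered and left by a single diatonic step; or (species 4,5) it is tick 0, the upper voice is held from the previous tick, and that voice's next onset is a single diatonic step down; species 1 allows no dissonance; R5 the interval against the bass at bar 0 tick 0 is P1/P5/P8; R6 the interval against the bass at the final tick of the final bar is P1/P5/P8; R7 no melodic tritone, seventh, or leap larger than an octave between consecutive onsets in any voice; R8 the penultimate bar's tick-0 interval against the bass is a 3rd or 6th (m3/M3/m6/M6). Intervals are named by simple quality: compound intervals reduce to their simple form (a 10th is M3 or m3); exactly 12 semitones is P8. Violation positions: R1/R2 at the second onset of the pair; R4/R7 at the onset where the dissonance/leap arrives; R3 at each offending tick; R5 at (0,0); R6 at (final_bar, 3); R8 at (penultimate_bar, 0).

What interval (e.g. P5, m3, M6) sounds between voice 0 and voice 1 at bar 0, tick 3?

P8

voice 0=F3 voice 1=F4 -> P8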